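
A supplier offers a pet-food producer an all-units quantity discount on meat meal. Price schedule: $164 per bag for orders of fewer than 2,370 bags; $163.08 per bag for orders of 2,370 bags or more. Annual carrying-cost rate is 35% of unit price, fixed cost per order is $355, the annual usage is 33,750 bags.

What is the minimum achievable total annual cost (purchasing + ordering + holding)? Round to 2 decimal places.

$5,572,087.03

H₁ = 35%×$164 = $57.4000;  H₂ = 35%×$163.08 = $57.0780
EOQ₁ = √(2×33,750×355/57.4000) = 646.12  (< 2,370, feasible at tier 1)
EOQ₂ = √(2×33,750×355/57.0780) = 647.94  (< 2,370 → use Q = 2,370 at tier-2 price)
TC(tier 1 (EOQ₁), Q≈646.1) = $5,572,087.03
TC(tier 2, Q≈2,370.0) = $5,576,642.81
Minimum at tier 1 (EOQ₁): $5,572,087.03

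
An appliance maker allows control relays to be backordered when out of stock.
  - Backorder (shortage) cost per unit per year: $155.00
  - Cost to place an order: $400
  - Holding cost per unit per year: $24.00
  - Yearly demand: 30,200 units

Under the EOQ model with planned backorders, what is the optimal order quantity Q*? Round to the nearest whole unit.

1,078 units

Q* = √(2DS/H) · √((H + b)/b)
   = √(2 × 30,200 × 400 / 24) · √((24 + 155) / 155)
   = 1,003.328 × 1.0746 ≈ 1,078.21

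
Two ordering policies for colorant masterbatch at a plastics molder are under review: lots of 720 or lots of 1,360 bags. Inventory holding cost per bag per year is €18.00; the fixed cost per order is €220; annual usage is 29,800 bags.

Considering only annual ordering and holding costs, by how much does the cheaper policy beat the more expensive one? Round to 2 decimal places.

Annual cost at Q: ordering D·S/Q plus holding Q·H/2.
TC(720) = (29,800/720)×220 + (720/2)×18 = €15,585.56
TC(1,360) = (29,800/1,360)×220 + (1,360/2)×18 = €17,060.59
|ΔTC| = |€15,585.56 − €17,060.59| = €1,475.03

€1,475.03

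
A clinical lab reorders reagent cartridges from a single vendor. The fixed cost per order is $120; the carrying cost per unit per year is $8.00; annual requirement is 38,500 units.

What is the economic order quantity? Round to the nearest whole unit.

1,075 units

2DS/H = 2·38,500·120/8 = 1,155,000.00
EOQ = √1,155,000.00 ≈ 1,074.71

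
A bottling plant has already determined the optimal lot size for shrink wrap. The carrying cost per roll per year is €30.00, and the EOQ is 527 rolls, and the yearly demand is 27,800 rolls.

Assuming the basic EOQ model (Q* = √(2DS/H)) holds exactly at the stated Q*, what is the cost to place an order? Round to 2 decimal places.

EOQ relation: Q² = 2DS/H, so rearrange for the unknown.
S = Q²H / (2D) = 527² × 30 / (2 × 27,800) = 149.8538

€149.85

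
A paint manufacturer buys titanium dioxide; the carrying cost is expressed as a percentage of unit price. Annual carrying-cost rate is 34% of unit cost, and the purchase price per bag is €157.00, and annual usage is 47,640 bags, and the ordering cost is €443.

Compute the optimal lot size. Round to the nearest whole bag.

Holding cost per bag per year: H = 34% × €157 = €53.3800
2DS/H = 2·47,640·443/53.38 = 790,727.61
EOQ = √790,727.61 ≈ 889.23

889 bags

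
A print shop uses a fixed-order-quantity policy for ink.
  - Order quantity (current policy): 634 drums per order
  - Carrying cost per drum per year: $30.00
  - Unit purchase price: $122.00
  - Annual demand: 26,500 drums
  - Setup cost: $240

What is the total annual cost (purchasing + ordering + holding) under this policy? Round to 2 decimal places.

Orders/yr = 26,500/634 = 41.798; ordering cost = 41.798 × $240 = $10,031.55
Average inventory = 634/2 = 317; holding cost = 317 × $30 = $9,510.00
Purchase cost = D·C = 26,500 × 122 = $3,233,000.00
Total = $10,031.55 + $9,510.00 + $3,233,000.00 = $3,252,541.55

$3,252,541.55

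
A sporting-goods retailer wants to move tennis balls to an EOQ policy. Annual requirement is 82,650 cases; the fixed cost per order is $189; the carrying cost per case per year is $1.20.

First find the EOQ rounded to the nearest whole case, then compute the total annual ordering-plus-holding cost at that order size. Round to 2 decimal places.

$6,122.91

Optimal lot size Q* = (2 × 82,650 × $189 / $1.2)^½ ≈ 5,102.43 → Q = 5,102 cases
Orders/yr = 82,650/5,102 = 16.200; ordering cost = 16.200 × $189 = $3,061.71
Average inventory = 5,102/2 = 2551; holding cost = 2551 × $1.2 = $3,061.20
Total = $3,061.71 + $3,061.20 = $6,122.91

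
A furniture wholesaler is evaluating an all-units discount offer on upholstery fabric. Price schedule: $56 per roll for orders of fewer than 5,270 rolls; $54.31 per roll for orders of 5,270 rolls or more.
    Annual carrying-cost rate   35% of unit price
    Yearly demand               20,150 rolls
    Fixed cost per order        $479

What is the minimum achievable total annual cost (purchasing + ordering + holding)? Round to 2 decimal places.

$1,146,265.37

H₁ = 35%×$56 = $19.6000;  H₂ = 35%×$54.31 = $19.0085
EOQ₁ = √(2×20,150×479/19.6000) = 992.41  (< 5,270, feasible at tier 1)
EOQ₂ = √(2×20,150×479/19.0085) = 1,007.74  (< 5,270 → use Q = 5,270 at tier-2 price)
TC(tier 1 (EOQ₁), Q≈992.4) = $1,147,851.29
TC(tier 2, Q≈5,270.0) = $1,146,265.37
Minimum at tier 2: $1,146,265.37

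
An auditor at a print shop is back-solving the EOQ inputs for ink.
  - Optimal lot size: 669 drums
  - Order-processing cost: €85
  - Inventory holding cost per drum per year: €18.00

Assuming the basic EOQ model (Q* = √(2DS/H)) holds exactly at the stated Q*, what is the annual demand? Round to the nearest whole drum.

From Q* = √(2DS/H) ⇒ Q*² = 2DS/H.
D = Q²H / (2S) = 669² × 18 / (2 × 85) = 47,388.81

47,389 drums per year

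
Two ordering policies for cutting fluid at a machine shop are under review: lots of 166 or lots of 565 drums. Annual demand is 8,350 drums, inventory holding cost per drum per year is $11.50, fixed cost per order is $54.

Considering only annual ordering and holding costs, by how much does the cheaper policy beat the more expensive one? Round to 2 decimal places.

Annual cost at Q: ordering D·S/Q plus holding Q·H/2.
TC(166) = (8,350/166)×54 + (166/2)×11.5 = $3,670.77
TC(565) = (8,350/565)×54 + (565/2)×11.5 = $4,046.80
Lots of 166 are cheaper by $376.04.

$376.04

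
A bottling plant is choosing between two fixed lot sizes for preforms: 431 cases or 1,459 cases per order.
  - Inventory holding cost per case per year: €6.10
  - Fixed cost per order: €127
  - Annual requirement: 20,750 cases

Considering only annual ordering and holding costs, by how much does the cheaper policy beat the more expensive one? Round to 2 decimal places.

For each Q, cost = (D/Q)·S + (Q/2)·H.
TC(431) = (20,750/431)×127 + (431/2)×6.1 = €7,428.82
TC(1,459) = (20,750/1,459)×127 + (1,459/2)×6.1 = €6,256.15
|ΔTC| = |€7,428.82 − €6,256.15| = €1,172.67

€1,172.67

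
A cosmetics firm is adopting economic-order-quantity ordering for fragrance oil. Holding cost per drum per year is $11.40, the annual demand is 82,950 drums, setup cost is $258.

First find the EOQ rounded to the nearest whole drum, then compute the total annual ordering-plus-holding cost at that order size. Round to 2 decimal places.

2DS/H = 2·82,950·258/11.4 = 3,754,578.95
EOQ = √3,754,578.95 ≈ 1,937.67 → Q = 1,938 drums
Ordering: D/Q × S = 82,950/1,938 × $258 = $11,042.88
Holding:  Q/2 × H = 1,938/2 × $11.4 = $11,046.60
Total = $11,042.88 + $11,046.60 = $22,089.48

$22,089.48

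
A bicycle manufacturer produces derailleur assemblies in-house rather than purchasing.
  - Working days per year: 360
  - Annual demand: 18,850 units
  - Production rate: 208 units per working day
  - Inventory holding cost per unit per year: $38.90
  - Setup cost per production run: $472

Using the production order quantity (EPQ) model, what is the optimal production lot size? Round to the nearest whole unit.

Daily demand d = 18,850/360 = 52.361; p = 208; 1 − d/p = 0.74826
EPQ = √(2DS / (H(1 − d/p)))
    = √(2 × 18,850 × 472 / (38.9 × 0.74826)) ≈ 781.88

782 units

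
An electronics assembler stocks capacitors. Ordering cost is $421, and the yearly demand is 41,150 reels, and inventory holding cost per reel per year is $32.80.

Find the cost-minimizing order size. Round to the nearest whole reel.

1,028 reels

Q* = √(2·D·S / H) = √(2·41,150·421 / 32.8) = √1,056,350.6 ≈ 1,027.79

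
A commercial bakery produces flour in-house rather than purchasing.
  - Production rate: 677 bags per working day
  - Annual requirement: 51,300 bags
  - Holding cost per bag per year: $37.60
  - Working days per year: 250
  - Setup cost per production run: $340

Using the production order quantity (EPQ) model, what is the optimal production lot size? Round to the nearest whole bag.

1,154 bags

Daily demand d = 51,300/250 = 205.200; p = 677; 1 − d/p = 0.69690
EPQ = √(2DS / (H(1 − d/p)))
    = √(2 × 51,300 × 340 / (37.6 × 0.69690)) ≈ 1,153.81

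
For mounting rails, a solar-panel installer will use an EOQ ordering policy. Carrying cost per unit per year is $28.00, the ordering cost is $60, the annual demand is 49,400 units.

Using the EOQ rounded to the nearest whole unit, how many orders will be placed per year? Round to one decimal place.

107.4 orders per year

Q* = √(2·D·S / H) = √(2·49,400·60 / 28) = √211,714.3 ≈ 460.12 → Q = 460
N = D/Q = 49,400/460 ≈ 107.391 orders/yr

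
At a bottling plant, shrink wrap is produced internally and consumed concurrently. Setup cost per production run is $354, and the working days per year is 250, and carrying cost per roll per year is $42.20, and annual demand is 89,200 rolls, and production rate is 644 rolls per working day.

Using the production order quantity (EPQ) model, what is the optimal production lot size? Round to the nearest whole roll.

1,832 rolls

d = 89,200/250 = 356.8000 rolls/day;  effective holding cost H(1 − d/p) = 42.2·(1 − 356.8000/644) = 18.81963
Q* = √(2DS / H_eff) = √(2·89,200·354 / 18.81963) ≈ 1,831.87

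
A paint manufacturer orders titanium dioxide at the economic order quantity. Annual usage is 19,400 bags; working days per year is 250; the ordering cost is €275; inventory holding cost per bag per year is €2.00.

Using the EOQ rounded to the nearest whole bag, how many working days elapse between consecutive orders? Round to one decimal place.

Q* = √(2·D·S / H) = √(2·19,400·275 / 2) = √5,335,000.0 ≈ 2,309.76 → Q = 2,310 bags
Days between orders = 250 / (D/Q) = 250 / 8.398 ≈ 29.768

29.8 days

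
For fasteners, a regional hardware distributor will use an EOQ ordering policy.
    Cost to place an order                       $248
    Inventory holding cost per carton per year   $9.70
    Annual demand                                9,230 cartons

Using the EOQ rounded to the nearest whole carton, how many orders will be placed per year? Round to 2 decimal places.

EOQ = √(2DS/H) = √(2 × 9,230 × 248 / 9.7)
    = √(471,967.01) ≈ 687.00 → Q = 687
Orders per year = D/Q = 9,230 / 687 = 13.435

13.44 orders per year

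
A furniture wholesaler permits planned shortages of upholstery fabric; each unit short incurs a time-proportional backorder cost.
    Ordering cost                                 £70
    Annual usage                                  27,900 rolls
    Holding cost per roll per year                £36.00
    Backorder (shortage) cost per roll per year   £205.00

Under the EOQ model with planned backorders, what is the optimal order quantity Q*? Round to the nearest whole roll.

357 rolls

Q* = √(2DS/H) · √((H + b)/b)
   = √(2 × 27,900 × 70 / 36) · √((36 + 205) / 205)
   = 329.393 × 1.0843 ≈ 357.15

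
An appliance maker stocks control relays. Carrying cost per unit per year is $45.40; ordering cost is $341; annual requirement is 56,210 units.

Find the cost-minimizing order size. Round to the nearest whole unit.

Optimal lot size Q* = (2 × 56,210 × $341 / $45.4)^½ ≈ 918.91

919 units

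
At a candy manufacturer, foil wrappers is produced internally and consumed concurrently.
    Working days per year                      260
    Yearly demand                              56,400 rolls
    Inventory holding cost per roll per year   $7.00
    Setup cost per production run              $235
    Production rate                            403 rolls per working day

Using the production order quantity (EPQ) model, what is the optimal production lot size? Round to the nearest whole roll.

d = 56,400/260 = 216.9231 rolls/day;  effective holding cost H(1 − d/p) = 7·(1 − 216.9231/403) = 3.23211
Q* = √(2DS / H_eff) = √(2·56,400·235 / 3.23211) ≈ 2,863.82

2,864 rolls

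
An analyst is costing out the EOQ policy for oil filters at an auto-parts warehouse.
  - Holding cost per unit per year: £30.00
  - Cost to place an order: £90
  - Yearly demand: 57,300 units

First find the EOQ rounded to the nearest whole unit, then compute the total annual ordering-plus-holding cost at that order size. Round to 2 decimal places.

EOQ = √(2DS/H) = √(2 × 57,300 × 90 / 30)
    = √(343,800.00) ≈ 586.34 → Q = 586 units
Orders/yr = 57,300/586 = 97.782; ordering cost = 97.782 × £90 = £8,800.34
Average inventory = 586/2 = 293; holding cost = 293 × £30 = £8,790.00
Total = £8,800.34 + £8,790.00 = £17,590.34

£17,590.34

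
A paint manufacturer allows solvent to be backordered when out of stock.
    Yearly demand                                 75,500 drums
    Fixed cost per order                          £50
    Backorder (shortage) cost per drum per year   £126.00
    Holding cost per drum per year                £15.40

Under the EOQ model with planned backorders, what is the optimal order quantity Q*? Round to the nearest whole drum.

Q* = √(2DS/H) · √((H + b)/b)
   = √(2 × 75,500 × 50 / 15.4) · √((15.4 + 126) / 126)
   = 700.186 × 1.0593 ≈ 741.74

742 drums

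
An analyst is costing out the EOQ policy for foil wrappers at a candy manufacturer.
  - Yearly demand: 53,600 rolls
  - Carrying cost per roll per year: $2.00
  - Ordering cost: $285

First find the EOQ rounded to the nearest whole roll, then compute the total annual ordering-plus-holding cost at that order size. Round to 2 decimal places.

EOQ = √(2DS/H) = √(2 × 53,600 × 285 / 2)
    = √(15,276,000.00) ≈ 3,908.45 → Q = 3,908 rolls
Annual ordering cost = (D/Q)·S = (53,600/3,908) × 285 = $3,908.90
Annual holding cost  = (Q/2)·H = (3,908/2) × 2 = $3,908.00
Total = $3,908.90 + $3,908.00 = $7,816.90

$7,816.90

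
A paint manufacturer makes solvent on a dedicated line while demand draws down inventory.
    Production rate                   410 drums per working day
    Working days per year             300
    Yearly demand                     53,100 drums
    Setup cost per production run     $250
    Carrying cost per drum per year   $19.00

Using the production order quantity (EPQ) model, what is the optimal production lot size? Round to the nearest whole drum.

1,568 drums

Daily demand d = 53,100/300 = 177.000; p = 410; 1 − d/p = 0.56829
EPQ = √(2DS / (H(1 − d/p)))
    = √(2 × 53,100 × 250 / (19 × 0.56829)) ≈ 1,568.08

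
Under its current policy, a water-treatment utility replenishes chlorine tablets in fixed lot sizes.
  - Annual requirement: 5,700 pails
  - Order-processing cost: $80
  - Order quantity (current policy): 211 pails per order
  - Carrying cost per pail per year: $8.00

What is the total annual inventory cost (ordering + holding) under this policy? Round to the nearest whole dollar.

$3,005

Annual ordering cost = (D/Q)·S = (5,700/211) × 80 = $2,161.14
Annual holding cost  = (Q/2)·H = (211/2) × 8 = $844.00
Total = $2,161.14 + $844.00 = $3,005.14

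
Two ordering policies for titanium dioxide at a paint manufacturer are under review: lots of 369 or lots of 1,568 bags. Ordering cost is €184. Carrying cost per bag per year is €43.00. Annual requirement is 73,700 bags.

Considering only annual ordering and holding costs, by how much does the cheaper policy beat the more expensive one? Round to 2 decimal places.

€2,323.17

TC(Q) = (D/Q)S + (Q/2)H
TC(369) = (73,700/369)×184 + (369/2)×43 = €44,683.64
TC(1,568) = (73,700/1,568)×184 + (1,568/2)×43 = €42,360.47
Cheaper: Q = 1,568.  Difference = €2,323.17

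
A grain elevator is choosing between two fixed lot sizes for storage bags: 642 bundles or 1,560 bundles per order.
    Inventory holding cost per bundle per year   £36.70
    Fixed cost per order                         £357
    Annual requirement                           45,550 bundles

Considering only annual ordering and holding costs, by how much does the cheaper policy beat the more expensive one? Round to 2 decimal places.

£1,940.04

For each Q, cost = (D/Q)·S + (Q/2)·H.
TC(642) = (45,550/642)×357 + (642/2)×36.7 = £37,109.91
TC(1,560) = (45,550/1,560)×357 + (1,560/2)×36.7 = £39,049.94
Cheaper: Q = 642.  Difference = £1,940.04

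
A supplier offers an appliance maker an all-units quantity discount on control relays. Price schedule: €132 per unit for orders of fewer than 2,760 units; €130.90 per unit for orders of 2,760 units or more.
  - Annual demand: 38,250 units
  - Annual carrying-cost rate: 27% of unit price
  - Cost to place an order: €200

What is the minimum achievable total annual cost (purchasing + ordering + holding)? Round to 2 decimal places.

€5,058,470.08

H₁ = 27%×€132 = €35.6400;  H₂ = 27%×€130.90 = €35.3430
EOQ₁ = √(2×38,250×200/35.6400) = 655.20  (< 2,760, feasible at tier 1)
EOQ₂ = √(2×38,250×200/35.3430) = 657.95  (< 2,760 → use Q = 2,760 at tier-2 price)
TC(tier 1 (EOQ₁), Q≈655.2) = €5,072,351.49
TC(tier 2, Q≈2,760.0) = €5,058,470.08
Minimum at tier 2: €5,058,470.08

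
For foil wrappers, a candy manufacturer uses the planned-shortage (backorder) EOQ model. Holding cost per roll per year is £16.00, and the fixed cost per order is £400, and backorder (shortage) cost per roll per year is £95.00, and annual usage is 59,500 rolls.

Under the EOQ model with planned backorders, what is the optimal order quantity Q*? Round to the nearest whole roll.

Basic EOQ = √(2·59,500·400/16) = 1,724.819
Backorder adjustment √((H+b)/b) = √((16+95)/95) = 1.0809
Q* = 1,724.819 × 1.0809 ≈ 1,864.42

1,864 rolls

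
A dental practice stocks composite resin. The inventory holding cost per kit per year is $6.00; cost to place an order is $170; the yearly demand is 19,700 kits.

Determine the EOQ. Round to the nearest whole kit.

Q* = √(2·D·S / H) = √(2·19,700·170 / 6) = √1,116,333.3 ≈ 1,056.57

1,057 kits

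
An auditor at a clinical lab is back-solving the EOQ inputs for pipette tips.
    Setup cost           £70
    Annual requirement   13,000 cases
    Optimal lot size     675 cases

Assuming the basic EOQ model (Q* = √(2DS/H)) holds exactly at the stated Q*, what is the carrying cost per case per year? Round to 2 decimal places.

£3.99

Since Q* = (2DS/H)^½, squaring gives Q*²·H = 2DS.
H = 2DS / Q² = 2 × 13,000 × 70 / 675² = 3.9945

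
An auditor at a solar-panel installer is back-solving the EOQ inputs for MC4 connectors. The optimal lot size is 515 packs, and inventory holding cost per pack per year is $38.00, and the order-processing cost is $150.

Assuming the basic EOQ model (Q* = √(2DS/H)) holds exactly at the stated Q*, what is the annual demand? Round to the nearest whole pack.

33,595 packs per year

EOQ relation: Q² = 2DS/H, so rearrange for the unknown.
D = Q²H / (2S) = 515² × 38 / (2 × 150) = 33,595.17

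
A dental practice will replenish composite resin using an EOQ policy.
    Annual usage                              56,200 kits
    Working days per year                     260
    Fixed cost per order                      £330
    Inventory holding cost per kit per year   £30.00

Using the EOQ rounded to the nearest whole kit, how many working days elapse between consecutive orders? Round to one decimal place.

5.1 days

2DS/H = 2·56,200·330/30 = 1,236,400.00
EOQ = √1,236,400.00 ≈ 1,111.94 → Q = 1,112 kits
T = Q/D × 260 days = 1,112/56,200 × 260 = 5.144 days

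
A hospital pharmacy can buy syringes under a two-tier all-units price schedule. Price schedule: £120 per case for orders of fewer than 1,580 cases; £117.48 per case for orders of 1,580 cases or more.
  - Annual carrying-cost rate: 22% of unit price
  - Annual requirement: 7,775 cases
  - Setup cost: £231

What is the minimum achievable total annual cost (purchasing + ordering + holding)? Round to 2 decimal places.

£934,961.75

H₁ = 22%×£120 = £26.4000;  H₂ = 22%×£117.48 = £25.8456
EOQ₁ = √(2×7,775×231/26.4000) = 368.87  (< 1,580, feasible at tier 1)
EOQ₂ = √(2×7,775×231/25.8456) = 372.80  (< 1,580 → use Q = 1,580 at tier-2 price)
TC(tier 1 (EOQ₁), Q≈368.9) = £942,738.08
TC(tier 2, Q≈1,580.0) = £934,961.75
Minimum at tier 2: £934,961.75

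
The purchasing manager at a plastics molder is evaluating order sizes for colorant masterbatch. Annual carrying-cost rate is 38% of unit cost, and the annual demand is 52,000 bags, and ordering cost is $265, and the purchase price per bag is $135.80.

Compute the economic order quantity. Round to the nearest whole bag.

Carrying cost H = $135.8 × 38% = $51.6040/bag/yr
2DS/H = 2·52,000·265/51.604 = 534,067.13
EOQ = √534,067.13 ≈ 730.80

731 bags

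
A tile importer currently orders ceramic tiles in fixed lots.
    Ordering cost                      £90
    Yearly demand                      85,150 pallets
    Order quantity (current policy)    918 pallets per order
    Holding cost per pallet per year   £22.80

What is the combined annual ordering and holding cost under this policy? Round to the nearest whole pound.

£18,813

Ordering: D/Q × S = 85,150/918 × £90 = £8,348.04
Holding:  Q/2 × H = 918/2 × £22.8 = £10,465.20
Total = £8,348.04 + £10,465.20 = £18,813.24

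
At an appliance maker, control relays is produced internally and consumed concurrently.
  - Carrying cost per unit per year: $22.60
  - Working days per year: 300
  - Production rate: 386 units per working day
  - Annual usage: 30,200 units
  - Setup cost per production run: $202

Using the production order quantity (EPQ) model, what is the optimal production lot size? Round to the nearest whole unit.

Daily demand d = 30,200/300 = 100.667; p = 386; 1 − d/p = 0.73921
EPQ = √(2DS / (H(1 − d/p)))
    = √(2 × 30,200 × 202 / (22.6 × 0.73921)) ≈ 854.59

855 units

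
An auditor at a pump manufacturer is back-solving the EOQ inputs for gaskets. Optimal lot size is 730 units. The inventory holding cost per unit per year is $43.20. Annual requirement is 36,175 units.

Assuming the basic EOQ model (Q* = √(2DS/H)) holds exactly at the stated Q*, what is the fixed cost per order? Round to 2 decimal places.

$318.19

From Q* = √(2DS/H) ⇒ Q*² = 2DS/H.
S = Q²H / (2D) = 730² × 43.2 / (2 × 36,175) = 318.1932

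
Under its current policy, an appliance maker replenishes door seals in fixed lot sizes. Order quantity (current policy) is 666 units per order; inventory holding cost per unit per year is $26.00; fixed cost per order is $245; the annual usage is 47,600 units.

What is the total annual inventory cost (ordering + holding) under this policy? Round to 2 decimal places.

$26,168.51

Annual ordering cost = (D/Q)·S = (47,600/666) × 245 = $17,510.51
Annual holding cost  = (Q/2)·H = (666/2) × 26 = $8,658.00
Total = $17,510.51 + $8,658.00 = $26,168.51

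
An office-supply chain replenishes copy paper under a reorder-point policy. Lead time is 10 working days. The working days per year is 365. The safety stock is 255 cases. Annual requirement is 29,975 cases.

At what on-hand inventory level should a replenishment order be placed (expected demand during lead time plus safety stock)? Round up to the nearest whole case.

1,077 cases

Daily demand d = 29,975 / 365 = 82.123 cases/day
Demand during lead time = 82.123 × 10 = 821.23
Reorder point = 821.23 + 255 = 1,076.23 → round up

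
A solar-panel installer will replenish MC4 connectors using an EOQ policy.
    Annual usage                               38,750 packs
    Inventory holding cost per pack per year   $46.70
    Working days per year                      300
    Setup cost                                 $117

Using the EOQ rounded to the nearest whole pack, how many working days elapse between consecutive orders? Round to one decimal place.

3.4 days

Q* = √(2·D·S / H) = √(2·38,750·117 / 46.7) = √194,164.9 ≈ 440.64 → Q = 441 packs
Cycle time = (working days × Q)/D = (300 × 441) / 38,750 = 3.414 days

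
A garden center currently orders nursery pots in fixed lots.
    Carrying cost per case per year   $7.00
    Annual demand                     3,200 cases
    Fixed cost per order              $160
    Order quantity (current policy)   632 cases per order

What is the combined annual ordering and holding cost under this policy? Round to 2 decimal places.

Orders/yr = 3,200/632 = 5.063; ordering cost = 5.063 × $160 = $810.13
Average inventory = 632/2 = 316; holding cost = 316 × $7 = $2,212.00
Total = $810.13 + $2,212.00 = $3,022.13

$3,022.13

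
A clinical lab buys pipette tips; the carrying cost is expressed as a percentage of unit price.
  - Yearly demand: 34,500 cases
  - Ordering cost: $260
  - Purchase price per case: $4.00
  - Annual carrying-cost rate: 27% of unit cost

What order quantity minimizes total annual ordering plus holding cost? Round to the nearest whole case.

Carrying cost H = $4 × 27% = $1.0800/case/yr
Q* = √(2·D·S / H) = √(2·34,500·260 / 1.08) = √16,611,111.1 ≈ 4,075.67

4,076 cases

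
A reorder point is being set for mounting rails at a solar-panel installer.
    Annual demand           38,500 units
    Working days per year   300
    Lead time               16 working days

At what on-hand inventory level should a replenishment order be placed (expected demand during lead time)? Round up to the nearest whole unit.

Daily demand d = 38,500 / 300 = 128.333 units/day
Demand during lead time = 128.333 × 16 = 2,053.33
Reorder point = 2,053.33 → round up

2,054 units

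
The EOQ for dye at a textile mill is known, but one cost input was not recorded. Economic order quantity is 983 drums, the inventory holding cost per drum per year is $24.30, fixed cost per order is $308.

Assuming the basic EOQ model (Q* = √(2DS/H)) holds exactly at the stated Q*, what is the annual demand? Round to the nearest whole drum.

From Q* = √(2DS/H) ⇒ Q*² = 2DS/H.
D = Q²H / (2S) = 983² × 24.3 / (2 × 308) = 38,118.22

38,118 drums per year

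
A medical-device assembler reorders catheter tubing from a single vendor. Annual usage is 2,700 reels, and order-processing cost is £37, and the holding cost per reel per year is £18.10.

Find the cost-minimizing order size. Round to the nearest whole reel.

105 reels

2DS/H = 2·2,700·37/18.1 = 11,038.67
EOQ = √11,038.67 ≈ 105.07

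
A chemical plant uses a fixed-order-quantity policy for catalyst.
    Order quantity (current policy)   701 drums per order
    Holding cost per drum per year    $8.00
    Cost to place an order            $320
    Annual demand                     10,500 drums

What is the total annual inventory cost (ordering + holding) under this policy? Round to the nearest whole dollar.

Orders/yr = 10,500/701 = 14.979; ordering cost = 14.979 × $320 = $4,793.15
Average inventory = 701/2 = 350.5; holding cost = 350.5 × $8 = $2,804.00
Total = $4,793.15 + $2,804.00 = $7,597.15

$7,597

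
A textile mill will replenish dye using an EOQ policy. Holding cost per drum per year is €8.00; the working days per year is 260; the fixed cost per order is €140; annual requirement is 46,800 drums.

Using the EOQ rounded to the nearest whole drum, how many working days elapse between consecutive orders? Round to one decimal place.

7.1 days

EOQ = √(2DS/H) = √(2 × 46,800 × 140 / 8)
    = √(1,638,000.00) ≈ 1,279.84 → Q = 1,280 drums
T = Q/D × 260 days = 1,280/46,800 × 260 = 7.111 days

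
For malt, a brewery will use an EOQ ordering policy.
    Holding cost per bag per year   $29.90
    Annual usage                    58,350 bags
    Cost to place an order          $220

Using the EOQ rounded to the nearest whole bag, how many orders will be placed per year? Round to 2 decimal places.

2DS/H = 2·58,350·220/29.9 = 858,662.21
EOQ = √858,662.21 ≈ 926.64 → Q = 927
Orders per year = D/Q = 58,350 / 927 = 62.945

62.94 orders per year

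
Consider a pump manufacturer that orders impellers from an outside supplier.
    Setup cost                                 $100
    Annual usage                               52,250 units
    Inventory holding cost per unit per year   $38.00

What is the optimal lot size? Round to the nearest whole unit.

524 units

Q* = √(2·D·S / H) = √(2·52,250·100 / 38) = √275,000.0 ≈ 524.40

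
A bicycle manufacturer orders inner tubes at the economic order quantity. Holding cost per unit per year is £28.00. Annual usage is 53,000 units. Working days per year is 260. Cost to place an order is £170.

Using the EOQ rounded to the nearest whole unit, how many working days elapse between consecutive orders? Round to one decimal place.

3.9 days

Q* = √(2·D·S / H) = √(2·53,000·170 / 28) = √643,571.4 ≈ 802.23 → Q = 802 units
Days between orders = 260 / (D/Q) = 260 / 66.085 ≈ 3.934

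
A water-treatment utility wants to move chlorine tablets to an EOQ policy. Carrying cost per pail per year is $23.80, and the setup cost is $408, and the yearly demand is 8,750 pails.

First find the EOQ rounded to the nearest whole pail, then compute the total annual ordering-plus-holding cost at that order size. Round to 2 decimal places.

$13,035.80

Optimal lot size Q* = (2 × 8,750 × $408 / $23.8)^½ ≈ 547.72 → Q = 548 pails
Orders/yr = 8,750/548 = 15.967; ordering cost = 15.967 × $408 = $6,514.60
Average inventory = 548/2 = 274; holding cost = 274 × $23.8 = $6,521.20
Total = $6,514.60 + $6,521.20 = $13,035.80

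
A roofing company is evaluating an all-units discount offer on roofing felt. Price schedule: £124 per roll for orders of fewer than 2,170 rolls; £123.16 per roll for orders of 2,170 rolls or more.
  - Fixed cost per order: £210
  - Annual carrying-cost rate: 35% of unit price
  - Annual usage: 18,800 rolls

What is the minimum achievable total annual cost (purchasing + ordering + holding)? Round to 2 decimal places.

H₁ = 35%×£124 = £43.4000;  H₂ = 35%×£123.16 = £43.1060
EOQ₁ = √(2×18,800×210/43.4000) = 426.54  (< 2,170, feasible at tier 1)
EOQ₂ = √(2×18,800×210/43.1060) = 427.99  (< 2,170 → use Q = 2,170 at tier-2 price)
TC(tier 1 (EOQ₁), Q≈426.5) = £2,349,711.79
TC(tier 2, Q≈2,170.0) = £2,363,997.36
Minimum at tier 1 (EOQ₁): £2,349,711.79

£2,349,711.79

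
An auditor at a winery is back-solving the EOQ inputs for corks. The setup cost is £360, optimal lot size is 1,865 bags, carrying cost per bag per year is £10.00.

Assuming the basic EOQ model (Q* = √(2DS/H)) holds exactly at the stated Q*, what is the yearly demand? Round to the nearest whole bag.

EOQ relation: Q² = 2DS/H, so rearrange for the unknown.
D = Q²H / (2S) = 1,865² × 10 / (2 × 360) = 48,308.68

48,309 bags per year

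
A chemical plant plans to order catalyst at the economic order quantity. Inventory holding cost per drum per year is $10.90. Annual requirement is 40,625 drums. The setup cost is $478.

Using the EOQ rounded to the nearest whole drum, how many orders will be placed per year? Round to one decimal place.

21.5 orders per year

EOQ = √(2DS/H) = √(2 × 40,625 × 478 / 10.9)
    = √(3,563,073.39) ≈ 1,887.61 → Q = 1,888
N = D/Q = 40,625/1,888 ≈ 21.517 orders/yr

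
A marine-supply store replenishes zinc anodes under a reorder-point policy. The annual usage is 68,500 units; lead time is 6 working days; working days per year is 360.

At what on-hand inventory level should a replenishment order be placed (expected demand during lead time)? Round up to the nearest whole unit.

1,142 units

Daily demand d = 68,500 / 360 = 190.278 units/day
Demand during lead time = 190.278 × 6 = 1,141.67
Reorder point = 1,141.67 → round up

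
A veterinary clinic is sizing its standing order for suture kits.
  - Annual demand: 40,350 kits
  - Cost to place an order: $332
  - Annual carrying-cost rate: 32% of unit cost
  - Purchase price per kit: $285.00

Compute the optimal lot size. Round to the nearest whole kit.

H = i·C = 0.32 × $285 = $91.2000 per kit-year
Q* = √(2·D·S / H) = √(2·40,350·332 / 91.2) = √293,776.3 ≈ 542.01

542 kits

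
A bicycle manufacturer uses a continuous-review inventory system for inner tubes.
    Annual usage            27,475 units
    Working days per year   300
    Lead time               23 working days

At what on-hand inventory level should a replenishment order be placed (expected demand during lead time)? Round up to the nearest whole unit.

2,107 units

Daily demand d = 27,475 / 300 = 91.583 units/day
Demand during lead time = 91.583 × 23 = 2,106.42
Reorder point = 2,106.42 → round up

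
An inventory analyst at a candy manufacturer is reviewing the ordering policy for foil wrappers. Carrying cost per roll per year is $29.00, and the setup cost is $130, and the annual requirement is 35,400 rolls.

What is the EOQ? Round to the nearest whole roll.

563 rolls

EOQ = √(2DS/H) = √(2 × 35,400 × 130 / 29)
    = √(317,379.31) ≈ 563.36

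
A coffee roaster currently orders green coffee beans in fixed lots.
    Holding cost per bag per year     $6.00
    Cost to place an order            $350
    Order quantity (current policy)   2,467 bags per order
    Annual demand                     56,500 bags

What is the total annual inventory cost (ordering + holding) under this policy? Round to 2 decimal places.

$15,416.81

Annual ordering cost = (D/Q)·S = (56,500/2,467) × 350 = $8,015.81
Annual holding cost  = (Q/2)·H = (2,467/2) × 6 = $7,401.00
Total = $8,015.81 + $7,401.00 = $15,416.81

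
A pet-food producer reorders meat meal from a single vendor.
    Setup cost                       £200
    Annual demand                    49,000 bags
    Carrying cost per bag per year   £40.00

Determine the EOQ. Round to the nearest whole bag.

700 bags

Optimal lot size Q* = (2 × 49,000 × £200 / £40)^½ ≈ 700.00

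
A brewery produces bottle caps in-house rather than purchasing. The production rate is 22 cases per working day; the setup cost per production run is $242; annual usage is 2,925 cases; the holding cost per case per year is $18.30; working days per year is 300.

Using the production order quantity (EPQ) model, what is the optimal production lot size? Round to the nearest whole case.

d = 2,925/300 = 9.7500 cases/day;  effective holding cost H(1 − d/p) = 18.3·(1 − 9.7500/22) = 10.18977
Q* = √(2DS / H_eff) = √(2·2,925·242 / 10.18977) ≈ 372.74

373 cases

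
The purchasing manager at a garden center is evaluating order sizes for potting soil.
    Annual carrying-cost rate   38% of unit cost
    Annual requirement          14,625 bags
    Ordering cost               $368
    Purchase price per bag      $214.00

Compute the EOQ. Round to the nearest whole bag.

Carrying cost H = $214 × 38% = $81.3200/bag/yr
EOQ = √(2DS/H) = √(2 × 14,625 × 368 / 81.32)
    = √(132,365.96) ≈ 363.82

364 bags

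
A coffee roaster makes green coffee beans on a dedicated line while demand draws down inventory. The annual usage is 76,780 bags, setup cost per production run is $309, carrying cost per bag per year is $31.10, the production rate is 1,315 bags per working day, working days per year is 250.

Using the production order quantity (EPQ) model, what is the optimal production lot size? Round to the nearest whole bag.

d = 76,780/250 = 307.1200 bags/day;  effective holding cost H(1 − d/p) = 31.1·(1 − 307.1200/1315) = 23.83655
Q* = √(2DS / H_eff) = √(2·76,780·309 / 23.83655) ≈ 1,410.90

1,411 bags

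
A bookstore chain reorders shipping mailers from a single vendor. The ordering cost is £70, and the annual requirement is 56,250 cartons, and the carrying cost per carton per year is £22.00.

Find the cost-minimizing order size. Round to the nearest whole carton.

598 cartons

Optimal lot size Q* = (2 × 56,250 × £70 / £22)^½ ≈ 598.29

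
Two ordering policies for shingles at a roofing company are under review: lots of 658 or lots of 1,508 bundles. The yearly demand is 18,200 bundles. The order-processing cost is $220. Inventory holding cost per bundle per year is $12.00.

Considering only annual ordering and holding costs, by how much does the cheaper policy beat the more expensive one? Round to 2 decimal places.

Annual cost at Q: ordering D·S/Q plus holding Q·H/2.
TC(658) = (18,200/658)×220 + (658/2)×12 = $10,033.11
TC(1,508) = (18,200/1,508)×220 + (1,508/2)×12 = $11,703.17
Cheaper: Q = 658.  Difference = $1,670.07

$1,670.07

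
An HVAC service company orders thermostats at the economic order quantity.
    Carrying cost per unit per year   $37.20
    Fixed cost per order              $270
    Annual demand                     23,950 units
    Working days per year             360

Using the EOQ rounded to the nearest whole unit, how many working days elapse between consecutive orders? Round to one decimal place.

2DS/H = 2·23,950·270/37.2 = 347,661.29
EOQ = √347,661.29 ≈ 589.63 → Q = 590 units
T = Q/D × 360 days = 590/23,950 × 360 = 8.868 days

8.9 days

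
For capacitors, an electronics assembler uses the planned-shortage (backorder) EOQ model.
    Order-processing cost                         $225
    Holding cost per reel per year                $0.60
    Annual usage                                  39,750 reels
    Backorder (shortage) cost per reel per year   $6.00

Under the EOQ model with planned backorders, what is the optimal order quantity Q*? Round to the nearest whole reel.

Q* = √(2DS/H) · √((H + b)/b)
   = √(2 × 39,750 × 225 / 0.6) · √((0.6 + 6) / 6)
   = 5,460.082 × 1.0488 ≈ 5,726.58

5,727 reels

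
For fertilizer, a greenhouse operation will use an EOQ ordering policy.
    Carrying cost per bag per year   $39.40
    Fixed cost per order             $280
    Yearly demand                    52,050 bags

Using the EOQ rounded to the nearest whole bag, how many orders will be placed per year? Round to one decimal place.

60.5 orders per year

Optimal lot size Q* = (2 × 52,050 × $280 / $39.4)^½ ≈ 860.11 → Q = 860
Orders per year = D/Q = 52,050 / 860 = 60.523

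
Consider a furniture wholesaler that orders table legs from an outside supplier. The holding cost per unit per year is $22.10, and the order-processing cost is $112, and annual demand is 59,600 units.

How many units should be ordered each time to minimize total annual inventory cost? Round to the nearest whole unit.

777 units

Optimal lot size Q* = (2 × 59,600 × $112 / $22.1)^½ ≈ 777.23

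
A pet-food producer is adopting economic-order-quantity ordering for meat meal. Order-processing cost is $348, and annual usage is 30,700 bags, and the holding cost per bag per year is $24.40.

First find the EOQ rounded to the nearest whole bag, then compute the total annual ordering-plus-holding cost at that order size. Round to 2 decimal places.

Q* = √(2·D·S / H) = √(2·30,700·348 / 24.4) = √875,704.9 ≈ 935.79 → Q = 936 bags
Annual ordering cost = (D/Q)·S = (30,700/936) × 348 = $11,414.10
Annual holding cost  = (Q/2)·H = (936/2) × 24.4 = $11,419.20
Total = $11,414.10 + $11,419.20 = $22,833.30

$22,833.30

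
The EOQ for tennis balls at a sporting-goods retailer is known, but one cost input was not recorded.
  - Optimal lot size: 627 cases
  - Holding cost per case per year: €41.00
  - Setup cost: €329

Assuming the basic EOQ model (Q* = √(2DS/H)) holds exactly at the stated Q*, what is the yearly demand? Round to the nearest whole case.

From Q* = √(2DS/H) ⇒ Q*² = 2DS/H.
D = Q²H / (2S) = 627² × 41 / (2 × 329) = 24,495.88

24,496 cases per year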